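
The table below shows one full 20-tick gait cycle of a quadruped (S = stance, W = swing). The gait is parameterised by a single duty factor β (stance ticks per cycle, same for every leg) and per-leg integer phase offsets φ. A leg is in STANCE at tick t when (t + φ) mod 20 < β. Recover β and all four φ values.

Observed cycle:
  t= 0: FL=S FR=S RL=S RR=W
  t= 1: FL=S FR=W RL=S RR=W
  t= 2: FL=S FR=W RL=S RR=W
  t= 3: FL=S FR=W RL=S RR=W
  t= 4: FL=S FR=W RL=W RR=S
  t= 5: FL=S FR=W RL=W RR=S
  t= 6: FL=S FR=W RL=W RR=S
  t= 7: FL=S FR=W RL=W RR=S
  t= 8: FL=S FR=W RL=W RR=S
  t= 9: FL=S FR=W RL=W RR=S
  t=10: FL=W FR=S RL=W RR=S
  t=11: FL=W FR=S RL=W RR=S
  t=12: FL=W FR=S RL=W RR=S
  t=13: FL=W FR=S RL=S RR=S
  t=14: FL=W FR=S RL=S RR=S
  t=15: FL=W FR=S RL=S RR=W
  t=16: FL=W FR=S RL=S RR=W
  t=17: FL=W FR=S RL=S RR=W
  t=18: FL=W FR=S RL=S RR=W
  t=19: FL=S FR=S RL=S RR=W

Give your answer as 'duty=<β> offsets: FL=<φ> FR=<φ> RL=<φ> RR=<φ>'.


duty=11 offsets: FL=1 FR=10 RL=7 RR=16

duty β = stance ticks per leg = 11
FL: stance ticks = 11; W→S at t=19 → φ=1
FR: stance ticks = 11; W→S at t=10 → φ=10
RL: stance ticks = 11; W→S at t=13 → φ=7
RR: stance ticks = 11; W→S at t=4 → φ=16


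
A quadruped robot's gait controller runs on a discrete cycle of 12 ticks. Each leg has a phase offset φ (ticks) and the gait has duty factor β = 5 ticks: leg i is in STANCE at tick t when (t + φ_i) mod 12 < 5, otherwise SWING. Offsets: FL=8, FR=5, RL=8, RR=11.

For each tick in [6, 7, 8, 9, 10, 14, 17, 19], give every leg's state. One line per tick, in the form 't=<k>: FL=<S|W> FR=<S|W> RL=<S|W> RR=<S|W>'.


t=6: FL=S FR=W RL=S RR=W
t=7: FL=S FR=S RL=S RR=W
t=8: FL=S FR=S RL=S RR=W
t=9: FL=W FR=S RL=W RR=W
t=10: FL=W FR=S RL=W RR=W
t=14: FL=W FR=W RL=W RR=S
t=17: FL=S FR=W RL=S RR=S
t=19: FL=S FR=S RL=S RR=W

t=6: phase=(2,11,2,5) vs β=5 → FL=S FR=W RL=S RR=W
t=7: phase=(3,0,3,6) vs β=5 → FL=S FR=S RL=S RR=W
t=8: phase=(4,1,4,7) vs β=5 → FL=S FR=S RL=S RR=W
t=9: phase=(5,2,5,8) vs β=5 → FL=W FR=S RL=W RR=W
t=10: phase=(6,3,6,9) vs β=5 → FL=W FR=S RL=W RR=W
t=14: phase=(10,7,10,1) vs β=5 → FL=W FR=W RL=W RR=S
t=17: phase=(1,10,1,4) vs β=5 → FL=S FR=W RL=S RR=S
t=19: phase=(3,0,3,6) vs β=5 → FL=S FR=S RL=S RR=W


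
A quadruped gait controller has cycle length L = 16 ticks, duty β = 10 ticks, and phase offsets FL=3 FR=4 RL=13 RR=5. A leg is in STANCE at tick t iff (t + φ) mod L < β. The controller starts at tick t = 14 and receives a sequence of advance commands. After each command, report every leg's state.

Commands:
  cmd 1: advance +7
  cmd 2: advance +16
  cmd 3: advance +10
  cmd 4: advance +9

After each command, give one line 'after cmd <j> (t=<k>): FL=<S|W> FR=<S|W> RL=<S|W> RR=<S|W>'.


start t=14: FL=S FR=S RL=W RR=S
cmd 1: advance +7 → t=21, phase=(8,9,2,10) → FL=S FR=S RL=S RR=W
cmd 2: advance +16 → t=37, phase=(8,9,2,10) → FL=S FR=S RL=S RR=W
cmd 3: advance +10 → t=47, phase=(2,3,12,4) → FL=S FR=S RL=W RR=S
cmd 4: advance +9 → t=56, phase=(11,12,5,13) → FL=W FR=W RL=S RR=W

after cmd 1 (t=21): FL=S FR=S RL=S RR=W
after cmd 2 (t=37): FL=S FR=S RL=S RR=W
after cmd 3 (t=47): FL=S FR=S RL=W RR=S
after cmd 4 (t=56): FL=W FR=W RL=S RR=W


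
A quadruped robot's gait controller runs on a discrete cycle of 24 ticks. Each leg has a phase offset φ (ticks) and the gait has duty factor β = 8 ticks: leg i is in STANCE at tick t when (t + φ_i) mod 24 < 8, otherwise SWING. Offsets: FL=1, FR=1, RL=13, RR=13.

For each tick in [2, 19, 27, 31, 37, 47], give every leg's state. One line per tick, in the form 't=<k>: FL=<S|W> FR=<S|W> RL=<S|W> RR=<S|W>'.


t=2: phase=(3,3,15,15) vs β=8 → FL=S FR=S RL=W RR=W
t=19: phase=(20,20,8,8) vs β=8 → FL=W FR=W RL=W RR=W
t=27: phase=(4,4,16,16) vs β=8 → FL=S FR=S RL=W RR=W
t=31: phase=(8,8,20,20) vs β=8 → FL=W FR=W RL=W RR=W
t=37: phase=(14,14,2,2) vs β=8 → FL=W FR=W RL=S RR=S
t=47: phase=(0,0,12,12) vs β=8 → FL=S FR=S RL=W RR=W

t=2: FL=S FR=S RL=W RR=W
t=19: FL=W FR=W RL=W RR=W
t=27: FL=S FR=S RL=W RR=W
t=31: FL=W FR=W RL=W RR=W
t=37: FL=W FR=W RL=S RR=S
t=47: FL=S FR=S RL=W RR=W


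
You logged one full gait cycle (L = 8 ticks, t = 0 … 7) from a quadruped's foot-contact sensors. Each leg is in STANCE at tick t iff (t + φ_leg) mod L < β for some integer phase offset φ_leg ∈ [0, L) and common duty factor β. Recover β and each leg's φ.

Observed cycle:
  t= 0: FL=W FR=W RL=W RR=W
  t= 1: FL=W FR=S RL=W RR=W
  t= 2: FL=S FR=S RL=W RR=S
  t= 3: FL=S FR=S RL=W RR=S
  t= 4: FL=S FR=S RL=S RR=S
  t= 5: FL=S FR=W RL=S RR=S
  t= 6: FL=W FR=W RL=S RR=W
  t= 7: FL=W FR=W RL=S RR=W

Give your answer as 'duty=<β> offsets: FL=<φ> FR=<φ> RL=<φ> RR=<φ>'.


duty β = stance ticks per leg = 4
FL: stance ticks = 4; W→S at t=2 → φ=6
FR: stance ticks = 4; W→S at t=1 → φ=7
RL: stance ticks = 4; W→S at t=4 → φ=4
RR: stance ticks = 4; W→S at t=2 → φ=6

duty=4 offsets: FL=6 FR=7 RL=4 RR=6


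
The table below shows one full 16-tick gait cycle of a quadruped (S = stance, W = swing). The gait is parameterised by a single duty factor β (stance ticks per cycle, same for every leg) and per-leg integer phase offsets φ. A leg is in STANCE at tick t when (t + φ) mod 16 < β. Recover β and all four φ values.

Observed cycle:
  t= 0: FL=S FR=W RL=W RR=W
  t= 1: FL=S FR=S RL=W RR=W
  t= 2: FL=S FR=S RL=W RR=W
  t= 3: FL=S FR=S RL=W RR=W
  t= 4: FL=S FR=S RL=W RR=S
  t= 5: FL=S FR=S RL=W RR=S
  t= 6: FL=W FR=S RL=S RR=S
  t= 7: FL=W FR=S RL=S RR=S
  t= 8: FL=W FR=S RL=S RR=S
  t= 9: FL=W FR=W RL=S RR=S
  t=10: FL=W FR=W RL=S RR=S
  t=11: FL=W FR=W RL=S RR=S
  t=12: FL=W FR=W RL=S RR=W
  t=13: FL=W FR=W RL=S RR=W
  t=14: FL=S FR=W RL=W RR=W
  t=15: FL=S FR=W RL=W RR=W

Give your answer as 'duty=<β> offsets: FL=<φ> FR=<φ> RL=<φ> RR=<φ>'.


duty β = stance ticks per leg = 8
FL: stance ticks = 8; W→S at t=14 → φ=2
FR: stance ticks = 8; W→S at t=1 → φ=15
RL: stance ticks = 8; W→S at t=6 → φ=10
RR: stance ticks = 8; W→S at t=4 → φ=12

duty=8 offsets: FL=2 FR=15 RL=10 RR=12


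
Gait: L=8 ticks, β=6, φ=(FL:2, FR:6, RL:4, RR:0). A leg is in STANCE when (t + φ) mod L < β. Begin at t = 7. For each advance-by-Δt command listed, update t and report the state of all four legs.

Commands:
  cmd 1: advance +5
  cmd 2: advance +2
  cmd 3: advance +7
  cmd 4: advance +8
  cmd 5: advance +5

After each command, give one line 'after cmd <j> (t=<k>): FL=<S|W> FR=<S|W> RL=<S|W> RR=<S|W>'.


after cmd 1 (t=12): FL=W FR=S RL=S RR=S
after cmd 2 (t=14): FL=S FR=S RL=S RR=W
after cmd 3 (t=21): FL=W FR=S RL=S RR=S
after cmd 4 (t=29): FL=W FR=S RL=S RR=S
after cmd 5 (t=34): FL=S FR=S RL=W RR=S

start t=7: FL=S FR=S RL=S RR=W
cmd 1: advance +5 → t=12, phase=(6,2,0,4) → FL=W FR=S RL=S RR=S
cmd 2: advance +2 → t=14, phase=(0,4,2,6) → FL=S FR=S RL=S RR=W
cmd 3: advance +7 → t=21, phase=(7,3,1,5) → FL=W FR=S RL=S RR=S
cmd 4: advance +8 → t=29, phase=(7,3,1,5) → FL=W FR=S RL=S RR=S
cmd 5: advance +5 → t=34, phase=(4,0,6,2) → FL=S FR=S RL=W RR=S


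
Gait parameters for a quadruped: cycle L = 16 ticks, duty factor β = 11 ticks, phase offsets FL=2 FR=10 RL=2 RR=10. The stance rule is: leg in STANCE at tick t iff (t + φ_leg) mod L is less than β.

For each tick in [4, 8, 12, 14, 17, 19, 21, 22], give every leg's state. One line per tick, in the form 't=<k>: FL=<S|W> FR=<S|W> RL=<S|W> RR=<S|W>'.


t=4: FL=S FR=W RL=S RR=W
t=8: FL=S FR=S RL=S RR=S
t=12: FL=W FR=S RL=W RR=S
t=14: FL=S FR=S RL=S RR=S
t=17: FL=S FR=W RL=S RR=W
t=19: FL=S FR=W RL=S RR=W
t=21: FL=S FR=W RL=S RR=W
t=22: FL=S FR=S RL=S RR=S

t=4: phase=(6,14,6,14) vs β=11 → FL=S FR=W RL=S RR=W
t=8: phase=(10,2,10,2) vs β=11 → FL=S FR=S RL=S RR=S
t=12: phase=(14,6,14,6) vs β=11 → FL=W FR=S RL=W RR=S
t=14: phase=(0,8,0,8) vs β=11 → FL=S FR=S RL=S RR=S
t=17: phase=(3,11,3,11) vs β=11 → FL=S FR=W RL=S RR=W
t=19: phase=(5,13,5,13) vs β=11 → FL=S FR=W RL=S RR=W
t=21: phase=(7,15,7,15) vs β=11 → FL=S FR=W RL=S RR=W
t=22: phase=(8,0,8,0) vs β=11 → FL=S FR=S RL=S RR=S


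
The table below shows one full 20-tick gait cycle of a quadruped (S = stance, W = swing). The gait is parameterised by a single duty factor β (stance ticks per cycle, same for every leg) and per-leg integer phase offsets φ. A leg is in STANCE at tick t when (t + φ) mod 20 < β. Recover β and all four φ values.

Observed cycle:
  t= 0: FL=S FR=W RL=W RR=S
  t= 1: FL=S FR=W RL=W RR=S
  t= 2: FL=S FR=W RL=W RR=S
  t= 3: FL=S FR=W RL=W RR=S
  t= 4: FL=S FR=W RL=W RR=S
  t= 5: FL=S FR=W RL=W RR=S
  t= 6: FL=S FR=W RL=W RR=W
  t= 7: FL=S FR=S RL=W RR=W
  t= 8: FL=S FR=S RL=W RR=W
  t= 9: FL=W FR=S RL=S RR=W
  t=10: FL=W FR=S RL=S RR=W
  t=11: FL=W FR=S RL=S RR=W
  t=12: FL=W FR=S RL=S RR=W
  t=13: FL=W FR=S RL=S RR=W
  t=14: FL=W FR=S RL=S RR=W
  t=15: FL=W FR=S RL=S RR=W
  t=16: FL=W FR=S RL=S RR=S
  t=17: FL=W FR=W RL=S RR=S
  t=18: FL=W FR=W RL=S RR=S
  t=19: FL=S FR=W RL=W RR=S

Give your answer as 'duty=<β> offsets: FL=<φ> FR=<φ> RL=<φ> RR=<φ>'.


duty=10 offsets: FL=1 FR=13 RL=11 RR=4

duty β = stance ticks per leg = 10
FL: stance ticks = 10; W→S at t=19 → φ=1
FR: stance ticks = 10; W→S at t=7 → φ=13
RL: stance ticks = 10; W→S at t=9 → φ=11
RR: stance ticks = 10; W→S at t=16 → φ=4


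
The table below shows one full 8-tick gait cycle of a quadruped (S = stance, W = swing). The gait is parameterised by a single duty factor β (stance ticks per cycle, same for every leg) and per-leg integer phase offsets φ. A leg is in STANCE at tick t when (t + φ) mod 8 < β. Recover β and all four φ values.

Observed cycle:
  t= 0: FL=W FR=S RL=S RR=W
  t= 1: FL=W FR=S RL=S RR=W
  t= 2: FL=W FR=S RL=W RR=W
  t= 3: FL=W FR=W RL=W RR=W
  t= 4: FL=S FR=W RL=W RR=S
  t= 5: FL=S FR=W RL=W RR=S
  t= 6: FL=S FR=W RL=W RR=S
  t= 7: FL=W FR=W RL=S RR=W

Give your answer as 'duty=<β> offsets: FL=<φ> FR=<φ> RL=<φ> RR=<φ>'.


duty β = stance ticks per leg = 3
FL: stance ticks = 3; W→S at t=4 → φ=4
FR: stance ticks = 3; W→S at t=0 → φ=0
RL: stance ticks = 3; W→S at t=7 → φ=1
RR: stance ticks = 3; W→S at t=4 → φ=4

duty=3 offsets: FL=4 FR=0 RL=1 RR=4


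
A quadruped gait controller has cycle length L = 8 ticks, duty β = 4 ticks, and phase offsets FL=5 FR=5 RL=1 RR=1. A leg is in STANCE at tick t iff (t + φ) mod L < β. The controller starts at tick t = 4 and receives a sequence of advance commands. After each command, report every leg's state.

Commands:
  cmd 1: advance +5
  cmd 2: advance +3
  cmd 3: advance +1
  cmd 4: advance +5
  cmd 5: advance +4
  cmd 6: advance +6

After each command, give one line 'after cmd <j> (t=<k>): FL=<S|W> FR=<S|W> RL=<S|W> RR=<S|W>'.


after cmd 1 (t=9): FL=W FR=W RL=S RR=S
after cmd 2 (t=12): FL=S FR=S RL=W RR=W
after cmd 3 (t=13): FL=S FR=S RL=W RR=W
after cmd 4 (t=18): FL=W FR=W RL=S RR=S
after cmd 5 (t=22): FL=S FR=S RL=W RR=W
after cmd 6 (t=28): FL=S FR=S RL=W RR=W

start t=4: FL=S FR=S RL=W RR=W
cmd 1: advance +5 → t=9, phase=(6,6,2,2) → FL=W FR=W RL=S RR=S
cmd 2: advance +3 → t=12, phase=(1,1,5,5) → FL=S FR=S RL=W RR=W
cmd 3: advance +1 → t=13, phase=(2,2,6,6) → FL=S FR=S RL=W RR=W
cmd 4: advance +5 → t=18, phase=(7,7,3,3) → FL=W FR=W RL=S RR=S
cmd 5: advance +4 → t=22, phase=(3,3,7,7) → FL=S FR=S RL=W RR=W
cmd 6: advance +6 → t=28, phase=(1,1,5,5) → FL=S FR=S RL=W RR=W


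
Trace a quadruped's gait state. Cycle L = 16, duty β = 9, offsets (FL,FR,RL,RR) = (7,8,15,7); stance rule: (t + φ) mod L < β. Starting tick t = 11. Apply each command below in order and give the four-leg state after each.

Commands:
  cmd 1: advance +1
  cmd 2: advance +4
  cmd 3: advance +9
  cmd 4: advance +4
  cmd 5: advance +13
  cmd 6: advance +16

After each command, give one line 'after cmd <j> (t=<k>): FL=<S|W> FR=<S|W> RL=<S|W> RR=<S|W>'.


after cmd 1 (t=12): FL=S FR=S RL=W RR=S
after cmd 2 (t=16): FL=S FR=S RL=W RR=S
after cmd 3 (t=25): FL=S FR=S RL=S RR=S
after cmd 4 (t=29): FL=S FR=S RL=W RR=S
after cmd 5 (t=42): FL=S FR=S RL=W RR=S
after cmd 6 (t=58): FL=S FR=S RL=W RR=S

start t=11: FL=S FR=S RL=W RR=S
cmd 1: advance +1 → t=12, phase=(3,4,11,3) → FL=S FR=S RL=W RR=S
cmd 2: advance +4 → t=16, phase=(7,8,15,7) → FL=S FR=S RL=W RR=S
cmd 3: advance +9 → t=25, phase=(0,1,8,0) → FL=S FR=S RL=S RR=S
cmd 4: advance +4 → t=29, phase=(4,5,12,4) → FL=S FR=S RL=W RR=S
cmd 5: advance +13 → t=42, phase=(1,2,9,1) → FL=S FR=S RL=W RR=S
cmd 6: advance +16 → t=58, phase=(1,2,9,1) → FL=S FR=S RL=W RR=S


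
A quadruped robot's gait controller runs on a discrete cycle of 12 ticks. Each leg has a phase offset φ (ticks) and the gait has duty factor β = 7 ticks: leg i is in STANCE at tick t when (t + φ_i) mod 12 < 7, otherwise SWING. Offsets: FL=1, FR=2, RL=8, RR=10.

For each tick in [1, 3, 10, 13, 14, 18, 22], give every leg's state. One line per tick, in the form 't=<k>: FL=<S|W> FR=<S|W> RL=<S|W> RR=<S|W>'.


t=1: FL=S FR=S RL=W RR=W
t=3: FL=S FR=S RL=W RR=S
t=10: FL=W FR=S RL=S RR=W
t=13: FL=S FR=S RL=W RR=W
t=14: FL=S FR=S RL=W RR=S
t=18: FL=W FR=W RL=S RR=S
t=22: FL=W FR=S RL=S RR=W

t=1: phase=(2,3,9,11) vs β=7 → FL=S FR=S RL=W RR=W
t=3: phase=(4,5,11,1) vs β=7 → FL=S FR=S RL=W RR=S
t=10: phase=(11,0,6,8) vs β=7 → FL=W FR=S RL=S RR=W
t=13: phase=(2,3,9,11) vs β=7 → FL=S FR=S RL=W RR=W
t=14: phase=(3,4,10,0) vs β=7 → FL=S FR=S RL=W RR=S
t=18: phase=(7,8,2,4) vs β=7 → FL=W FR=W RL=S RR=S
t=22: phase=(11,0,6,8) vs β=7 → FL=W FR=S RL=S RR=W


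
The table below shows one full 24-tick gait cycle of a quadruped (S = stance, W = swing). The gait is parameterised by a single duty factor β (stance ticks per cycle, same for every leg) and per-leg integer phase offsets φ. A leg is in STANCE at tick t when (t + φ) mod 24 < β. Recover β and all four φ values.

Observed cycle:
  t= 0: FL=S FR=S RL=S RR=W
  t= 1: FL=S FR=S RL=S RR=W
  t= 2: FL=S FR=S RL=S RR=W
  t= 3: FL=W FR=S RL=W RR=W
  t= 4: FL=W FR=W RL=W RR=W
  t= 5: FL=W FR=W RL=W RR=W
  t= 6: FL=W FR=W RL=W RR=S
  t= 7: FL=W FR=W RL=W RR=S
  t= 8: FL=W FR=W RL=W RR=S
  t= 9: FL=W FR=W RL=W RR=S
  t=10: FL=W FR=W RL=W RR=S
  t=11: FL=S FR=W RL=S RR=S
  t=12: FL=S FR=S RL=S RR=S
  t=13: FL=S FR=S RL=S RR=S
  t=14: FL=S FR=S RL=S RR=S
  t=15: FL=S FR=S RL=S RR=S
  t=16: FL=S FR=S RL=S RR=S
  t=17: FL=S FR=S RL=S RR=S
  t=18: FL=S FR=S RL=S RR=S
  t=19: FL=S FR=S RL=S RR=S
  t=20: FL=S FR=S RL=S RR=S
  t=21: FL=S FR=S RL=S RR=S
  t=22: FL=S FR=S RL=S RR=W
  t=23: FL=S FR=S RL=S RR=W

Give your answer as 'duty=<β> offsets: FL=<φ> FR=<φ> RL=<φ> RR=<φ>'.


duty=16 offsets: FL=13 FR=12 RL=13 RR=18

duty β = stance ticks per leg = 16
FL: stance ticks = 16; W→S at t=11 → φ=13
FR: stance ticks = 16; W→S at t=12 → φ=12
RL: stance ticks = 16; W→S at t=11 → φ=13
RR: stance ticks = 16; W→S at t=6 → φ=18


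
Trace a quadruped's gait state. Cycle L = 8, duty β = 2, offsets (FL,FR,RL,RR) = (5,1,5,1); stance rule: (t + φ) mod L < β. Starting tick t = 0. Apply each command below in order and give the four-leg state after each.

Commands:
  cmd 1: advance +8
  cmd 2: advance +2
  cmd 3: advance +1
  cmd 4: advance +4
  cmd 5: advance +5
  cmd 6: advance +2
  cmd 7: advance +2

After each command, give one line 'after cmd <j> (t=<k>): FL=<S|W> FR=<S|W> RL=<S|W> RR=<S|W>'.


start t=0: FL=W FR=S RL=W RR=S
cmd 1: advance +8 → t=8, phase=(5,1,5,1) → FL=W FR=S RL=W RR=S
cmd 2: advance +2 → t=10, phase=(7,3,7,3) → FL=W FR=W RL=W RR=W
cmd 3: advance +1 → t=11, phase=(0,4,0,4) → FL=S FR=W RL=S RR=W
cmd 4: advance +4 → t=15, phase=(4,0,4,0) → FL=W FR=S RL=W RR=S
cmd 5: advance +5 → t=20, phase=(1,5,1,5) → FL=S FR=W RL=S RR=W
cmd 6: advance +2 → t=22, phase=(3,7,3,7) → FL=W FR=W RL=W RR=W
cmd 7: advance +2 → t=24, phase=(5,1,5,1) → FL=W FR=S RL=W RR=S

after cmd 1 (t=8): FL=W FR=S RL=W RR=S
after cmd 2 (t=10): FL=W FR=W RL=W RR=W
after cmd 3 (t=11): FL=S FR=W RL=S RR=W
after cmd 4 (t=15): FL=W FR=S RL=W RR=S
after cmd 5 (t=20): FL=S FR=W RL=S RR=W
after cmd 6 (t=22): FL=W FR=W RL=W RR=W
after cmd 7 (t=24): FL=W FR=S RL=W RR=S


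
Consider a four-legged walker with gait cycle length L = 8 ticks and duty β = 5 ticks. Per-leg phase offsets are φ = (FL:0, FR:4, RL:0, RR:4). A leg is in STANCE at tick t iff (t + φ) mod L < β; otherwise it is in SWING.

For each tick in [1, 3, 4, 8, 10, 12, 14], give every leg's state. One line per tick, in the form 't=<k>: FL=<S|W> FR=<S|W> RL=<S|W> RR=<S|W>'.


t=1: FL=S FR=W RL=S RR=W
t=3: FL=S FR=W RL=S RR=W
t=4: FL=S FR=S RL=S RR=S
t=8: FL=S FR=S RL=S RR=S
t=10: FL=S FR=W RL=S RR=W
t=12: FL=S FR=S RL=S RR=S
t=14: FL=W FR=S RL=W RR=S

t=1: phase=(1,5,1,5) vs β=5 → FL=S FR=W RL=S RR=W
t=3: phase=(3,7,3,7) vs β=5 → FL=S FR=W RL=S RR=W
t=4: phase=(4,0,4,0) vs β=5 → FL=S FR=S RL=S RR=S
t=8: phase=(0,4,0,4) vs β=5 → FL=S FR=S RL=S RR=S
t=10: phase=(2,6,2,6) vs β=5 → FL=S FR=W RL=S RR=W
t=12: phase=(4,0,4,0) vs β=5 → FL=S FR=S RL=S RR=S
t=14: phase=(6,2,6,2) vs β=5 → FL=W FR=S RL=W RR=S


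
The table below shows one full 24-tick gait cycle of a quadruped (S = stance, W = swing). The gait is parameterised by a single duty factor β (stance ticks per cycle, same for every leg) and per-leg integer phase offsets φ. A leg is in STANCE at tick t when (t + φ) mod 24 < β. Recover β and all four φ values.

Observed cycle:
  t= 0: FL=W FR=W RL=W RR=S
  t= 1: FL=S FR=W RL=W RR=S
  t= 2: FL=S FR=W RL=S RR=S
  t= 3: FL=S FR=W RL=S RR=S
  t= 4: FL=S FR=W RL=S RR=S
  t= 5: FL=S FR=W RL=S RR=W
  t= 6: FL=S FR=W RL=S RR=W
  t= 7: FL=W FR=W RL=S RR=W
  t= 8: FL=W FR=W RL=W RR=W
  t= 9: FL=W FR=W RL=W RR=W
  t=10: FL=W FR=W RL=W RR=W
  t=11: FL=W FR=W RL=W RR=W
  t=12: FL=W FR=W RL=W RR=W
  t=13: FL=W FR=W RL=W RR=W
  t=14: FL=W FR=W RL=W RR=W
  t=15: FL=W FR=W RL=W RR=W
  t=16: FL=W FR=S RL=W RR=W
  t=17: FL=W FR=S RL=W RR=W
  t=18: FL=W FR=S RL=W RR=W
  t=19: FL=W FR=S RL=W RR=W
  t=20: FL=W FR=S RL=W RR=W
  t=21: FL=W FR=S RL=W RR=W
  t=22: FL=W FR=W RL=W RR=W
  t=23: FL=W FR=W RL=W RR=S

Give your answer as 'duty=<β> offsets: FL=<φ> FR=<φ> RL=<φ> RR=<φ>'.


duty=6 offsets: FL=23 FR=8 RL=22 RR=1

duty β = stance ticks per leg = 6
FL: stance ticks = 6; W→S at t=1 → φ=23
FR: stance ticks = 6; W→S at t=16 → φ=8
RL: stance ticks = 6; W→S at t=2 → φ=22
RR: stance ticks = 6; W→S at t=23 → φ=1


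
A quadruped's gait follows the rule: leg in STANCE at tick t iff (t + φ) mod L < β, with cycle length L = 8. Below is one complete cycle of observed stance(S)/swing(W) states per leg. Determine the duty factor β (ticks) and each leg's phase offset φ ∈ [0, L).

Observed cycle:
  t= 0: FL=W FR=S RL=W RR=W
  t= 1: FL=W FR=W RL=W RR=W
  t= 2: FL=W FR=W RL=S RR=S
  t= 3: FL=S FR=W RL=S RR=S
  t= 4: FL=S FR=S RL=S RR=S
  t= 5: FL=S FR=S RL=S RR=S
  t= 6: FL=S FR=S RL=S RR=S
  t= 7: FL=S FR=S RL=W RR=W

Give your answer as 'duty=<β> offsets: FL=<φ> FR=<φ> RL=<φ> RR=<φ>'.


duty=5 offsets: FL=5 FR=4 RL=6 RR=6

duty β = stance ticks per leg = 5
FL: stance ticks = 5; W→S at t=3 → φ=5
FR: stance ticks = 5; W→S at t=4 → φ=4
RL: stance ticks = 5; W→S at t=2 → φ=6
RR: stance ticks = 5; W→S at t=2 → φ=6


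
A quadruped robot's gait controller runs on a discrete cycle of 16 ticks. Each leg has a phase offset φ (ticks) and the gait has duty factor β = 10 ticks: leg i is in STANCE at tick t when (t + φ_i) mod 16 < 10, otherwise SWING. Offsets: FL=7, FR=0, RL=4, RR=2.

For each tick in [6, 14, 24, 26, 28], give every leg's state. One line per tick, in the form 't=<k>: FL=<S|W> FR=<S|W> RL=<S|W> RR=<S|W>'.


t=6: FL=W FR=S RL=W RR=S
t=14: FL=S FR=W RL=S RR=S
t=24: FL=W FR=S RL=W RR=W
t=26: FL=S FR=W RL=W RR=W
t=28: FL=S FR=W RL=S RR=W

t=6: phase=(13,6,10,8) vs β=10 → FL=W FR=S RL=W RR=S
t=14: phase=(5,14,2,0) vs β=10 → FL=S FR=W RL=S RR=S
t=24: phase=(15,8,12,10) vs β=10 → FL=W FR=S RL=W RR=W
t=26: phase=(1,10,14,12) vs β=10 → FL=S FR=W RL=W RR=W
t=28: phase=(3,12,0,14) vs β=10 → FL=S FR=W RL=S RR=W


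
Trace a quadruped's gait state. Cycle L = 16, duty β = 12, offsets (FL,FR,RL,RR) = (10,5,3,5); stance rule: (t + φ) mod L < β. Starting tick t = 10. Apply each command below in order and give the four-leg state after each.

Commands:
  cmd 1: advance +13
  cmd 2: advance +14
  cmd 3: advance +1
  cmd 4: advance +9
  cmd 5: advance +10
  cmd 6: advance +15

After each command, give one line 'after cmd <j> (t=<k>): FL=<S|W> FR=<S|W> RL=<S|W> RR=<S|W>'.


start t=10: FL=S FR=W RL=W RR=W
cmd 1: advance +13 → t=23, phase=(1,12,10,12) → FL=S FR=W RL=S RR=W
cmd 2: advance +14 → t=37, phase=(15,10,8,10) → FL=W FR=S RL=S RR=S
cmd 3: advance +1 → t=38, phase=(0,11,9,11) → FL=S FR=S RL=S RR=S
cmd 4: advance +9 → t=47, phase=(9,4,2,4) → FL=S FR=S RL=S RR=S
cmd 5: advance +10 → t=57, phase=(3,14,12,14) → FL=S FR=W RL=W RR=W
cmd 6: advance +15 → t=72, phase=(2,13,11,13) → FL=S FR=W RL=S RR=W

after cmd 1 (t=23): FL=S FR=W RL=S RR=W
after cmd 2 (t=37): FL=W FR=S RL=S RR=S
after cmd 3 (t=38): FL=S FR=S RL=S RR=S
after cmd 4 (t=47): FL=S FR=S RL=S RR=S
after cmd 5 (t=57): FL=S FR=W RL=W RR=W
after cmd 6 (t=72): FL=S FR=W RL=S RR=W


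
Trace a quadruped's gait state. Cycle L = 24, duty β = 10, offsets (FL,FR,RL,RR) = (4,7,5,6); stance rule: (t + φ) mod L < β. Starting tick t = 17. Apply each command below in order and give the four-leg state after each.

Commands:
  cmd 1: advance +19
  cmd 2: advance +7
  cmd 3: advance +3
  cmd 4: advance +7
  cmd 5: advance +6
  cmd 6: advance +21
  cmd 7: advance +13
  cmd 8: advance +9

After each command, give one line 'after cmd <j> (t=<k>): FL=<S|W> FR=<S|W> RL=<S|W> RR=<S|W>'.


start t=17: FL=W FR=S RL=W RR=W
cmd 1: advance +19 → t=36, phase=(16,19,17,18) → FL=W FR=W RL=W RR=W
cmd 2: advance +7 → t=43, phase=(23,2,0,1) → FL=W FR=S RL=S RR=S
cmd 3: advance +3 → t=46, phase=(2,5,3,4) → FL=S FR=S RL=S RR=S
cmd 4: advance +7 → t=53, phase=(9,12,10,11) → FL=S FR=W RL=W RR=W
cmd 5: advance +6 → t=59, phase=(15,18,16,17) → FL=W FR=W RL=W RR=W
cmd 6: advance +21 → t=80, phase=(12,15,13,14) → FL=W FR=W RL=W RR=W
cmd 7: advance +13 → t=93, phase=(1,4,2,3) → FL=S FR=S RL=S RR=S
cmd 8: advance +9 → t=102, phase=(10,13,11,12) → FL=W FR=W RL=W RR=W

after cmd 1 (t=36): FL=W FR=W RL=W RR=W
after cmd 2 (t=43): FL=W FR=S RL=S RR=S
after cmd 3 (t=46): FL=S FR=S RL=S RR=S
after cmd 4 (t=53): FL=S FR=W RL=W RR=W
after cmd 5 (t=59): FL=W FR=W RL=W RR=W
after cmd 6 (t=80): FL=W FR=W RL=W RR=W
after cmd 7 (t=93): FL=S FR=S RL=S RR=S
after cmd 8 (t=102): FL=W FR=W RL=W RR=W


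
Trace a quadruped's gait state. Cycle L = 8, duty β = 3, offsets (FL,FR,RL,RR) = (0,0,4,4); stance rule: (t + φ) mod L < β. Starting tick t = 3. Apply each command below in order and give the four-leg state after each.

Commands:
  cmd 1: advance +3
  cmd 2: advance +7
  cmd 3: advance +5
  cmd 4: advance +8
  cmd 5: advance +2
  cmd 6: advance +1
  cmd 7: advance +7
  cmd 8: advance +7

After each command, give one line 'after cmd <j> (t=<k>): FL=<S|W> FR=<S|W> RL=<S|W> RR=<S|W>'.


start t=3: FL=W FR=W RL=W RR=W
cmd 1: advance +3 → t=6, phase=(6,6,2,2) → FL=W FR=W RL=S RR=S
cmd 2: advance +7 → t=13, phase=(5,5,1,1) → FL=W FR=W RL=S RR=S
cmd 3: advance +5 → t=18, phase=(2,2,6,6) → FL=S FR=S RL=W RR=W
cmd 4: advance +8 → t=26, phase=(2,2,6,6) → FL=S FR=S RL=W RR=W
cmd 5: advance +2 → t=28, phase=(4,4,0,0) → FL=W FR=W RL=S RR=S
cmd 6: advance +1 → t=29, phase=(5,5,1,1) → FL=W FR=W RL=S RR=S
cmd 7: advance +7 → t=36, phase=(4,4,0,0) → FL=W FR=W RL=S RR=S
cmd 8: advance +7 → t=43, phase=(3,3,7,7) → FL=W FR=W RL=W RR=W

after cmd 1 (t=6): FL=W FR=W RL=S RR=S
after cmd 2 (t=13): FL=W FR=W RL=S RR=S
after cmd 3 (t=18): FL=S FR=S RL=W RR=W
after cmd 4 (t=26): FL=S FR=S RL=W RR=W
after cmd 5 (t=28): FL=W FR=W RL=S RR=S
after cmd 6 (t=29): FL=W FR=W RL=S RR=S
after cmd 7 (t=36): FL=W FR=W RL=S RR=S
after cmd 8 (t=43): FL=W FR=W RL=W RR=W


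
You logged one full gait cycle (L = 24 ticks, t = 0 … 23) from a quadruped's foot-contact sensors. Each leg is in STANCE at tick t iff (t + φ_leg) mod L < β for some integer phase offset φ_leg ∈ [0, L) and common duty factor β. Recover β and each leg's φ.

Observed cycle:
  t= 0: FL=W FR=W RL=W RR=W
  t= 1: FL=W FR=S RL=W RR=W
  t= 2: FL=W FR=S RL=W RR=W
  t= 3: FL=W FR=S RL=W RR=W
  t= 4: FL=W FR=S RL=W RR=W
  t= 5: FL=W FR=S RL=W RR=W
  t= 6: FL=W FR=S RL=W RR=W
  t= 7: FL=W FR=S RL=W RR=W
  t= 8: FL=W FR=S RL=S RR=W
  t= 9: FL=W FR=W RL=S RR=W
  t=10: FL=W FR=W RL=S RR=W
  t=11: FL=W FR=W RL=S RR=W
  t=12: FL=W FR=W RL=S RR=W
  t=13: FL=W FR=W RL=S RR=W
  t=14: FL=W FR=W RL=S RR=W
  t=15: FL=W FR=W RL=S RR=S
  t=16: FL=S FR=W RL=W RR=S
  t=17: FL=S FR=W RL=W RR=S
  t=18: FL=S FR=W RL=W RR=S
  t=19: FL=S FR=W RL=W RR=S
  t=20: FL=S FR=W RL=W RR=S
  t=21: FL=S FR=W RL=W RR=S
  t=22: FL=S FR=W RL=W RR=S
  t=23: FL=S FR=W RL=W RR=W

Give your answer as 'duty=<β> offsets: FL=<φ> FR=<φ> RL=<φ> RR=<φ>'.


duty β = stance ticks per leg = 8
FL: stance ticks = 8; W→S at t=16 → φ=8
FR: stance ticks = 8; W→S at t=1 → φ=23
RL: stance ticks = 8; W→S at t=8 → φ=16
RR: stance ticks = 8; W→S at t=15 → φ=9

duty=8 offsets: FL=8 FR=23 RL=16 RR=9


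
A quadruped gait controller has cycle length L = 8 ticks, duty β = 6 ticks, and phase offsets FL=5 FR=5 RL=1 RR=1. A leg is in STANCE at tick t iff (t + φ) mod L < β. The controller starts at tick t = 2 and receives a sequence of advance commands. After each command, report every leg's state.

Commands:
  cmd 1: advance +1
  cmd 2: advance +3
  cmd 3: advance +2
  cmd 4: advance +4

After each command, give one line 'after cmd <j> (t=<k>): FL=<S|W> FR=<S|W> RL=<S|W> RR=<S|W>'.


after cmd 1 (t=3): FL=S FR=S RL=S RR=S
after cmd 2 (t=6): FL=S FR=S RL=W RR=W
after cmd 3 (t=8): FL=S FR=S RL=S RR=S
after cmd 4 (t=12): FL=S FR=S RL=S RR=S

start t=2: FL=W FR=W RL=S RR=S
cmd 1: advance +1 → t=3, phase=(0,0,4,4) → FL=S FR=S RL=S RR=S
cmd 2: advance +3 → t=6, phase=(3,3,7,7) → FL=S FR=S RL=W RR=W
cmd 3: advance +2 → t=8, phase=(5,5,1,1) → FL=S FR=S RL=S RR=S
cmd 4: advance +4 → t=12, phase=(1,1,5,5) → FL=S FR=S RL=S RR=S


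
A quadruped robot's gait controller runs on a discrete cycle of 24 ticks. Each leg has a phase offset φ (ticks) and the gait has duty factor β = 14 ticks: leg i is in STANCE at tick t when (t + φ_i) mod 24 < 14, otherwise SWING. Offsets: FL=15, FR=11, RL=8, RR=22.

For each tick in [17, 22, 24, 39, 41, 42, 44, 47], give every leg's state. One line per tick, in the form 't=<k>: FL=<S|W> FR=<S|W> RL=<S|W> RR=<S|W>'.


t=17: FL=S FR=S RL=S RR=W
t=22: FL=S FR=S RL=S RR=W
t=24: FL=W FR=S RL=S RR=W
t=39: FL=S FR=S RL=W RR=S
t=41: FL=S FR=S RL=S RR=W
t=42: FL=S FR=S RL=S RR=W
t=44: FL=S FR=S RL=S RR=W
t=47: FL=W FR=S RL=S RR=W

t=17: phase=(8,4,1,15) vs β=14 → FL=S FR=S RL=S RR=W
t=22: phase=(13,9,6,20) vs β=14 → FL=S FR=S RL=S RR=W
t=24: phase=(15,11,8,22) vs β=14 → FL=W FR=S RL=S RR=W
t=39: phase=(6,2,23,13) vs β=14 → FL=S FR=S RL=W RR=S
t=41: phase=(8,4,1,15) vs β=14 → FL=S FR=S RL=S RR=W
t=42: phase=(9,5,2,16) vs β=14 → FL=S FR=S RL=S RR=W
t=44: phase=(11,7,4,18) vs β=14 → FL=S FR=S RL=S RR=W
t=47: phase=(14,10,7,21) vs β=14 → FL=W FR=S RL=S RR=W


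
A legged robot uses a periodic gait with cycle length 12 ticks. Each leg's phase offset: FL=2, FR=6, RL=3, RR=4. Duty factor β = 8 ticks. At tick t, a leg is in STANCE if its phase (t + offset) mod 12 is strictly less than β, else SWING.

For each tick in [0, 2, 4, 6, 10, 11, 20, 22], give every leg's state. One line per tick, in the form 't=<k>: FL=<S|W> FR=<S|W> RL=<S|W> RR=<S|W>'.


t=0: phase=(2,6,3,4) vs β=8 → FL=S FR=S RL=S RR=S
t=2: phase=(4,8,5,6) vs β=8 → FL=S FR=W RL=S RR=S
t=4: phase=(6,10,7,8) vs β=8 → FL=S FR=W RL=S RR=W
t=6: phase=(8,0,9,10) vs β=8 → FL=W FR=S RL=W RR=W
t=10: phase=(0,4,1,2) vs β=8 → FL=S FR=S RL=S RR=S
t=11: phase=(1,5,2,3) vs β=8 → FL=S FR=S RL=S RR=S
t=20: phase=(10,2,11,0) vs β=8 → FL=W FR=S RL=W RR=S
t=22: phase=(0,4,1,2) vs β=8 → FL=S FR=S RL=S RR=S

t=0: FL=S FR=S RL=S RR=S
t=2: FL=S FR=W RL=S RR=S
t=4: FL=S FR=W RL=S RR=W
t=6: FL=W FR=S RL=W RR=W
t=10: FL=S FR=S RL=S RR=S
t=11: FL=S FR=S RL=S RR=S
t=20: FL=W FR=S RL=W RR=S
t=22: FL=S FR=S RL=S RR=S


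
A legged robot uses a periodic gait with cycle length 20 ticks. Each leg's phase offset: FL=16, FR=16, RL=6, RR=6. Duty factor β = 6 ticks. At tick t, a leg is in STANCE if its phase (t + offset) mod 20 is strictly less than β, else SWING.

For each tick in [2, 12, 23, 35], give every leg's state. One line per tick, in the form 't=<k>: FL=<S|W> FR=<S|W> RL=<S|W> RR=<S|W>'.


t=2: phase=(18,18,8,8) vs β=6 → FL=W FR=W RL=W RR=W
t=12: phase=(8,8,18,18) vs β=6 → FL=W FR=W RL=W RR=W
t=23: phase=(19,19,9,9) vs β=6 → FL=W FR=W RL=W RR=W
t=35: phase=(11,11,1,1) vs β=6 → FL=W FR=W RL=S RR=S

t=2: FL=W FR=W RL=W RR=W
t=12: FL=W FR=W RL=W RR=W
t=23: FL=W FR=W RL=W RR=W
t=35: FL=W FR=W RL=S RR=S


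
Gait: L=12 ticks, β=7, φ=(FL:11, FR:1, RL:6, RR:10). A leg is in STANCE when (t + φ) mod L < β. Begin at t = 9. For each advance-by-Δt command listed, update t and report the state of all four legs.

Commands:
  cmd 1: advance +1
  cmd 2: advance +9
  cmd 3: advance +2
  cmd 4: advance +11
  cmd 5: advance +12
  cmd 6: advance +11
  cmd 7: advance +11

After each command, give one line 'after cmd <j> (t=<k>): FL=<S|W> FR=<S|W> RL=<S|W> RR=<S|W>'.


start t=9: FL=W FR=W RL=S RR=W
cmd 1: advance +1 → t=10, phase=(9,11,4,8) → FL=W FR=W RL=S RR=W
cmd 2: advance +9 → t=19, phase=(6,8,1,5) → FL=S FR=W RL=S RR=S
cmd 3: advance +2 → t=21, phase=(8,10,3,7) → FL=W FR=W RL=S RR=W
cmd 4: advance +11 → t=32, phase=(7,9,2,6) → FL=W FR=W RL=S RR=S
cmd 5: advance +12 → t=44, phase=(7,9,2,6) → FL=W FR=W RL=S RR=S
cmd 6: advance +11 → t=55, phase=(6,8,1,5) → FL=S FR=W RL=S RR=S
cmd 7: advance +11 → t=66, phase=(5,7,0,4) → FL=S FR=W RL=S RR=S

after cmd 1 (t=10): FL=W FR=W RL=S RR=W
after cmd 2 (t=19): FL=S FR=W RL=S RR=S
after cmd 3 (t=21): FL=W FR=W RL=S RR=W
after cmd 4 (t=32): FL=W FR=W RL=S RR=S
after cmd 5 (t=44): FL=W FR=W RL=S RR=S
after cmd 6 (t=55): FL=S FR=W RL=S RR=S
after cmd 7 (t=66): FL=S FR=W RL=S RR=S


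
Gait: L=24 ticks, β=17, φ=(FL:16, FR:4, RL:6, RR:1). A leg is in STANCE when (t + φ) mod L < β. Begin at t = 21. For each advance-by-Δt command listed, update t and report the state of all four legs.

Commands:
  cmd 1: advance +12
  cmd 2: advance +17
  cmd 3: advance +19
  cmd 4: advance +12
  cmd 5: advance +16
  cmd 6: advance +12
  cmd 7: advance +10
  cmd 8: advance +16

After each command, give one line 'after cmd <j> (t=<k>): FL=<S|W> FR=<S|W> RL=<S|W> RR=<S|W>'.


start t=21: FL=S FR=S RL=S RR=W
cmd 1: advance +12 → t=33, phase=(1,13,15,10) → FL=S FR=S RL=S RR=S
cmd 2: advance +17 → t=50, phase=(18,6,8,3) → FL=W FR=S RL=S RR=S
cmd 3: advance +19 → t=69, phase=(13,1,3,22) → FL=S FR=S RL=S RR=W
cmd 4: advance +12 → t=81, phase=(1,13,15,10) → FL=S FR=S RL=S RR=S
cmd 5: advance +16 → t=97, phase=(17,5,7,2) → FL=W FR=S RL=S RR=S
cmd 6: advance +12 → t=109, phase=(5,17,19,14) → FL=S FR=W RL=W RR=S
cmd 7: advance +10 → t=119, phase=(15,3,5,0) → FL=S FR=S RL=S RR=S
cmd 8: advance +16 → t=135, phase=(7,19,21,16) → FL=S FR=W RL=W RR=S

after cmd 1 (t=33): FL=S FR=S RL=S RR=S
after cmd 2 (t=50): FL=W FR=S RL=S RR=S
after cmd 3 (t=69): FL=S FR=S RL=S RR=W
after cmd 4 (t=81): FL=S FR=S RL=S RR=S
after cmd 5 (t=97): FL=W FR=S RL=S RR=S
after cmd 6 (t=109): FL=S FR=W RL=W RR=S
after cmd 7 (t=119): FL=S FR=S RL=S RR=S
after cmd 8 (t=135): FL=S FR=W RL=W RR=S


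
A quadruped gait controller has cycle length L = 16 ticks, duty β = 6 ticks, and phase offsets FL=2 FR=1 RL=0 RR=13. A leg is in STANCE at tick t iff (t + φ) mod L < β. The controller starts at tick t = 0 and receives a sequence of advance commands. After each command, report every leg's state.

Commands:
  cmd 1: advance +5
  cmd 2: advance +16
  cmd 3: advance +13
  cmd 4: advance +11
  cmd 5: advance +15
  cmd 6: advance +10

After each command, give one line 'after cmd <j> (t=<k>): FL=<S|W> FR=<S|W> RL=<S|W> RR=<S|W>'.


after cmd 1 (t=5): FL=W FR=W RL=S RR=S
after cmd 2 (t=21): FL=W FR=W RL=S RR=S
after cmd 3 (t=34): FL=S FR=S RL=S RR=W
after cmd 4 (t=45): FL=W FR=W RL=W RR=W
after cmd 5 (t=60): FL=W FR=W RL=W RR=W
after cmd 6 (t=70): FL=W FR=W RL=W RR=S

start t=0: FL=S FR=S RL=S RR=W
cmd 1: advance +5 → t=5, phase=(7,6,5,2) → FL=W FR=W RL=S RR=S
cmd 2: advance +16 → t=21, phase=(7,6,5,2) → FL=W FR=W RL=S RR=S
cmd 3: advance +13 → t=34, phase=(4,3,2,15) → FL=S FR=S RL=S RR=W
cmd 4: advance +11 → t=45, phase=(15,14,13,10) → FL=W FR=W RL=W RR=W
cmd 5: advance +15 → t=60, phase=(14,13,12,9) → FL=W FR=W RL=W RR=W
cmd 6: advance +10 → t=70, phase=(8,7,6,3) → FL=W FR=W RL=W RR=S


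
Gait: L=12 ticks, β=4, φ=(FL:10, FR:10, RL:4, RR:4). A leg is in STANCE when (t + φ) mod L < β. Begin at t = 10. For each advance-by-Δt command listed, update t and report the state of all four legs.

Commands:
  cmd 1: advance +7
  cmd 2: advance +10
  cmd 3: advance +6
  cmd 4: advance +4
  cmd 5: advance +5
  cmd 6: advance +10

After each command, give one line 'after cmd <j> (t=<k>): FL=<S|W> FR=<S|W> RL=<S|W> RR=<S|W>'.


start t=10: FL=W FR=W RL=S RR=S
cmd 1: advance +7 → t=17, phase=(3,3,9,9) → FL=S FR=S RL=W RR=W
cmd 2: advance +10 → t=27, phase=(1,1,7,7) → FL=S FR=S RL=W RR=W
cmd 3: advance +6 → t=33, phase=(7,7,1,1) → FL=W FR=W RL=S RR=S
cmd 4: advance +4 → t=37, phase=(11,11,5,5) → FL=W FR=W RL=W RR=W
cmd 5: advance +5 → t=42, phase=(4,4,10,10) → FL=W FR=W RL=W RR=W
cmd 6: advance +10 → t=52, phase=(2,2,8,8) → FL=S FR=S RL=W RR=W

after cmd 1 (t=17): FL=S FR=S RL=W RR=W
after cmd 2 (t=27): FL=S FR=S RL=W RR=W
after cmd 3 (t=33): FL=W FR=W RL=S RR=S
after cmd 4 (t=37): FL=W FR=W RL=W RR=W
after cmd 5 (t=42): FL=W FR=W RL=W RR=W
after cmd 6 (t=52): FL=S FR=S RL=W RR=W


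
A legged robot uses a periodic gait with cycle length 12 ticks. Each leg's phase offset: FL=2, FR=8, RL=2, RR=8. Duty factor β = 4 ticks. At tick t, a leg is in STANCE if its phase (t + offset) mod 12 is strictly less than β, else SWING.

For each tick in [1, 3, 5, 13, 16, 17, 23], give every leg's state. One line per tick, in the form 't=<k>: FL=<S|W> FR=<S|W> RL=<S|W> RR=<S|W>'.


t=1: phase=(3,9,3,9) vs β=4 → FL=S FR=W RL=S RR=W
t=3: phase=(5,11,5,11) vs β=4 → FL=W FR=W RL=W RR=W
t=5: phase=(7,1,7,1) vs β=4 → FL=W FR=S RL=W RR=S
t=13: phase=(3,9,3,9) vs β=4 → FL=S FR=W RL=S RR=W
t=16: phase=(6,0,6,0) vs β=4 → FL=W FR=S RL=W RR=S
t=17: phase=(7,1,7,1) vs β=4 → FL=W FR=S RL=W RR=S
t=23: phase=(1,7,1,7) vs β=4 → FL=S FR=W RL=S RR=W

t=1: FL=S FR=W RL=S RR=W
t=3: FL=W FR=W RL=W RR=W
t=5: FL=W FR=S RL=W RR=S
t=13: FL=S FR=W RL=S RR=W
t=16: FL=W FR=S RL=W RR=S
t=17: FL=W FR=S RL=W RR=S
t=23: FL=S FR=W RL=S RR=W


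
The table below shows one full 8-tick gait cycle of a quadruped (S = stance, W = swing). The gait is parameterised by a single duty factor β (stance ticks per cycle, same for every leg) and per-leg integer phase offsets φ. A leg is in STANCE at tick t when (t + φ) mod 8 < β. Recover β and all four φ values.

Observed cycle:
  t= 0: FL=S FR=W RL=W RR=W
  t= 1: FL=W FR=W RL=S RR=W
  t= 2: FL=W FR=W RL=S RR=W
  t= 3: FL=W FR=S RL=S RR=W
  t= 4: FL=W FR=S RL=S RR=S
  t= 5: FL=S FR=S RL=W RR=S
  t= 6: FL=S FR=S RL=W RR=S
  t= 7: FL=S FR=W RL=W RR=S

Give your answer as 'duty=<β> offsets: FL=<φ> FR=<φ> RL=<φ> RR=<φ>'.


duty β = stance ticks per leg = 4
FL: stance ticks = 4; W→S at t=5 → φ=3
FR: stance ticks = 4; W→S at t=3 → φ=5
RL: stance ticks = 4; W→S at t=1 → φ=7
RR: stance ticks = 4; W→S at t=4 → φ=4

duty=4 offsets: FL=3 FR=5 RL=7 RR=4


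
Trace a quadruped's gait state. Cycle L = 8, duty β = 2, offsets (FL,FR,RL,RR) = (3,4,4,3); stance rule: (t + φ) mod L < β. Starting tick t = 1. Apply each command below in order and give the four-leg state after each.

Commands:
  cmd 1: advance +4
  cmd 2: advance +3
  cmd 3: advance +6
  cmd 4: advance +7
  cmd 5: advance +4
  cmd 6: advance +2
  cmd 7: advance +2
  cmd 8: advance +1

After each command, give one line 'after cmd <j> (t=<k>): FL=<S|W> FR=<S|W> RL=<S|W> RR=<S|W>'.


start t=1: FL=W FR=W RL=W RR=W
cmd 1: advance +4 → t=5, phase=(0,1,1,0) → FL=S FR=S RL=S RR=S
cmd 2: advance +3 → t=8, phase=(3,4,4,3) → FL=W FR=W RL=W RR=W
cmd 3: advance +6 → t=14, phase=(1,2,2,1) → FL=S FR=W RL=W RR=S
cmd 4: advance +7 → t=21, phase=(0,1,1,0) → FL=S FR=S RL=S RR=S
cmd 5: advance +4 → t=25, phase=(4,5,5,4) → FL=W FR=W RL=W RR=W
cmd 6: advance +2 → t=27, phase=(6,7,7,6) → FL=W FR=W RL=W RR=W
cmd 7: advance +2 → t=29, phase=(0,1,1,0) → FL=S FR=S RL=S RR=S
cmd 8: advance +1 → t=30, phase=(1,2,2,1) → FL=S FR=W RL=W RR=S

after cmd 1 (t=5): FL=S FR=S RL=S RR=S
after cmd 2 (t=8): FL=W FR=W RL=W RR=W
after cmd 3 (t=14): FL=S FR=W RL=W RR=S
after cmd 4 (t=21): FL=S FR=S RL=S RR=S
after cmd 5 (t=25): FL=W FR=W RL=W RR=W
after cmd 6 (t=27): FL=W FR=W RL=W RR=W
after cmd 7 (t=29): FL=S FR=S RL=S RR=S
after cmd 8 (t=30): FL=S FR=W RL=W RR=S


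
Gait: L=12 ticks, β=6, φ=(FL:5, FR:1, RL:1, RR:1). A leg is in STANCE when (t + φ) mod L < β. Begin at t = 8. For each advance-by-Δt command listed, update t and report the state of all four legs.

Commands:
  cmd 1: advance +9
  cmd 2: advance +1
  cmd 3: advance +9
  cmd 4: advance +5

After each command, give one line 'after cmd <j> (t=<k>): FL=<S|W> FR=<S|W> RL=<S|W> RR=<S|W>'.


start t=8: FL=S FR=W RL=W RR=W
cmd 1: advance +9 → t=17, phase=(10,6,6,6) → FL=W FR=W RL=W RR=W
cmd 2: advance +1 → t=18, phase=(11,7,7,7) → FL=W FR=W RL=W RR=W
cmd 3: advance +9 → t=27, phase=(8,4,4,4) → FL=W FR=S RL=S RR=S
cmd 4: advance +5 → t=32, phase=(1,9,9,9) → FL=S FR=W RL=W RR=W

after cmd 1 (t=17): FL=W FR=W RL=W RR=W
after cmd 2 (t=18): FL=W FR=W RL=W RR=W
after cmd 3 (t=27): FL=W FR=S RL=S RR=S
after cmd 4 (t=32): FL=S FR=W RL=W RR=W


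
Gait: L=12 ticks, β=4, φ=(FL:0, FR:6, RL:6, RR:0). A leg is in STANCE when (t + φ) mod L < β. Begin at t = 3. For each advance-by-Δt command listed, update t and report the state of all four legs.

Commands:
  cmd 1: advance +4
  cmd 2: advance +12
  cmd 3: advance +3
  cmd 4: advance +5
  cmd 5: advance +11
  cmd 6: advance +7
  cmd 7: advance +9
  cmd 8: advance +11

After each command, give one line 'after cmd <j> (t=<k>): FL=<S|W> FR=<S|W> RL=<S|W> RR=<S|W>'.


start t=3: FL=S FR=W RL=W RR=S
cmd 1: advance +4 → t=7, phase=(7,1,1,7) → FL=W FR=S RL=S RR=W
cmd 2: advance +12 → t=19, phase=(7,1,1,7) → FL=W FR=S RL=S RR=W
cmd 3: advance +3 → t=22, phase=(10,4,4,10) → FL=W FR=W RL=W RR=W
cmd 4: advance +5 → t=27, phase=(3,9,9,3) → FL=S FR=W RL=W RR=S
cmd 5: advance +11 → t=38, phase=(2,8,8,2) → FL=S FR=W RL=W RR=S
cmd 6: advance +7 → t=45, phase=(9,3,3,9) → FL=W FR=S RL=S RR=W
cmd 7: advance +9 → t=54, phase=(6,0,0,6) → FL=W FR=S RL=S RR=W
cmd 8: advance +11 → t=65, phase=(5,11,11,5) → FL=W FR=W RL=W RR=W

after cmd 1 (t=7): FL=W FR=S RL=S RR=W
after cmd 2 (t=19): FL=W FR=S RL=S RR=W
after cmd 3 (t=22): FL=W FR=W RL=W RR=W
after cmd 4 (t=27): FL=S FR=W RL=W RR=S
after cmd 5 (t=38): FL=S FR=W RL=W RR=S
after cmd 6 (t=45): FL=W FR=S RL=S RR=W
after cmd 7 (t=54): FL=W FR=S RL=S RR=W
after cmd 8 (t=65): FL=W FR=W RL=W RR=W


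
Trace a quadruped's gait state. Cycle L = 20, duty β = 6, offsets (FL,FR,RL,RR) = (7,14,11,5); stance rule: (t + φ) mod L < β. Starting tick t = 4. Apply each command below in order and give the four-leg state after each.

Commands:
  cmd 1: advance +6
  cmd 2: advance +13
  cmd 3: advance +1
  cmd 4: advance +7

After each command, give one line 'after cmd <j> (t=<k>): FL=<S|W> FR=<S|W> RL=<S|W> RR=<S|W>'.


after cmd 1 (t=10): FL=W FR=S RL=S RR=W
after cmd 2 (t=23): FL=W FR=W RL=W RR=W
after cmd 3 (t=24): FL=W FR=W RL=W RR=W
after cmd 4 (t=31): FL=W FR=S RL=S RR=W

start t=4: FL=W FR=W RL=W RR=W
cmd 1: advance +6 → t=10, phase=(17,4,1,15) → FL=W FR=S RL=S RR=W
cmd 2: advance +13 → t=23, phase=(10,17,14,8) → FL=W FR=W RL=W RR=W
cmd 3: advance +1 → t=24, phase=(11,18,15,9) → FL=W FR=W RL=W RR=W
cmd 4: advance +7 → t=31, phase=(18,5,2,16) → FL=W FR=S RL=S RR=W
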